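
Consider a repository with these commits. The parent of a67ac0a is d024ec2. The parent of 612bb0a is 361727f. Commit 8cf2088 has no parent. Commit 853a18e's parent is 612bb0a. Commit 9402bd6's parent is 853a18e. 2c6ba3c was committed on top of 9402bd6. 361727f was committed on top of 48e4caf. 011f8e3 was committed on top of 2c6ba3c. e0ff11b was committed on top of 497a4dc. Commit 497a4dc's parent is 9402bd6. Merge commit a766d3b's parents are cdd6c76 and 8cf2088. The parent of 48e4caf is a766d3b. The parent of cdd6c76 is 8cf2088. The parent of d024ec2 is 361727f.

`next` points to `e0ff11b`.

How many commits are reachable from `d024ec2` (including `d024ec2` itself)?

Walking parent pointers from d024ec2: reachable set = {361727f, 48e4caf, 8cf2088, a766d3b, cdd6c76, d024ec2}.
That is 6 commits.

6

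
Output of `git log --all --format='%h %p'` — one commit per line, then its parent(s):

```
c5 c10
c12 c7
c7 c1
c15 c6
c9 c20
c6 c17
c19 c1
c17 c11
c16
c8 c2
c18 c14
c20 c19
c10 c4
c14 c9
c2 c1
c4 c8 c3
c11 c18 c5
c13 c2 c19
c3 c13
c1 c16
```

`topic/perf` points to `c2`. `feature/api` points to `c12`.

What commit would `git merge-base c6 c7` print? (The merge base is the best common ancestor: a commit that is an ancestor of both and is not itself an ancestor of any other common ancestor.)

Ancestors of c6: {c1, c10, c11, c13, c14, c16, c17, c18, c19, c2, c20, c3, c4, c5, c6, c8, c9}.
Ancestors of c7: {c1, c16, c7}.
Common ancestors: {c1, c16}.
Among these, c1 is not an ancestor of any other common ancestor — it is the merge base.

c1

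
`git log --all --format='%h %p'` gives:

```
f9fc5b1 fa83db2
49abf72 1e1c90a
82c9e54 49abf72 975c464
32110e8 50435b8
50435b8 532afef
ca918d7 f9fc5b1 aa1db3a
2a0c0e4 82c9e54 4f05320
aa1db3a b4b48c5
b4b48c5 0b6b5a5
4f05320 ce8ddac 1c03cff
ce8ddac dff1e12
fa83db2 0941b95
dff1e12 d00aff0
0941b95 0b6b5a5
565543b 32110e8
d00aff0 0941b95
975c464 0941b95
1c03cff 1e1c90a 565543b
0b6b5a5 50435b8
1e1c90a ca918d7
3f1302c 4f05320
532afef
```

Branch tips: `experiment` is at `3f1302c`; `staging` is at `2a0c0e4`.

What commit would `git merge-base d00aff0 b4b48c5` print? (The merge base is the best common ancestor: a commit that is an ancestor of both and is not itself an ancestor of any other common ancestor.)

Ancestors of d00aff0: {0941b95, 0b6b5a5, 50435b8, 532afef, d00aff0}.
Ancestors of b4b48c5: {0b6b5a5, 50435b8, 532afef, b4b48c5}.
Common ancestors: {0b6b5a5, 50435b8, 532afef}.
Among these, 0b6b5a5 is not an ancestor of any other common ancestor — it is the merge base.

0b6b5a5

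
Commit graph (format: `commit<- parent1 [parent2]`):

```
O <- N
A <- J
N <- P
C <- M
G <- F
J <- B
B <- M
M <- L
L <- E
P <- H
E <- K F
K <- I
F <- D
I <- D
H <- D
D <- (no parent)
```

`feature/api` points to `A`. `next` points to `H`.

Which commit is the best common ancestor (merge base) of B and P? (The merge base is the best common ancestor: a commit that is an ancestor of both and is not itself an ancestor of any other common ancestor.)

Ancestors of B: {B, D, E, F, I, K, L, M}.
Ancestors of P: {D, H, P}.
Common ancestors: {D}.
The only common ancestor is D, so it is the merge base.

D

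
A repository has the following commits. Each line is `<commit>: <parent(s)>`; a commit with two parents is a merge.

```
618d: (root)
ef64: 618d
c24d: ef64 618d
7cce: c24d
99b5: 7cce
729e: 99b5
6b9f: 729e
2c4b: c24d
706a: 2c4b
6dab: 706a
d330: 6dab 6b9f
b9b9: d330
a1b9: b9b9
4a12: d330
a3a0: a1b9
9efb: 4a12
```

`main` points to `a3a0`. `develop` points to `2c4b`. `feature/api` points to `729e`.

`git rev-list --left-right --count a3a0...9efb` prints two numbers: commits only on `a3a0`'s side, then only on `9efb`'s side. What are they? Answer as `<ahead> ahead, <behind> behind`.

3 ahead, 2 behind

Reachable from a3a0: {2c4b, 618d, 6b9f, 6dab, 706a, 729e, 7cce, 99b5, a1b9, a3a0, b9b9, c24d, d330, ef64}.
Reachable from 9efb: {2c4b, 4a12, 618d, 6b9f, 6dab, 706a, 729e, 7cce, 99b5, 9efb, c24d, d330, ef64}.
Only in a3a0's history (ahead): {a1b9, a3a0, b9b9} — 3.
Only in 9efb's history (behind): {4a12, 9efb} — 2.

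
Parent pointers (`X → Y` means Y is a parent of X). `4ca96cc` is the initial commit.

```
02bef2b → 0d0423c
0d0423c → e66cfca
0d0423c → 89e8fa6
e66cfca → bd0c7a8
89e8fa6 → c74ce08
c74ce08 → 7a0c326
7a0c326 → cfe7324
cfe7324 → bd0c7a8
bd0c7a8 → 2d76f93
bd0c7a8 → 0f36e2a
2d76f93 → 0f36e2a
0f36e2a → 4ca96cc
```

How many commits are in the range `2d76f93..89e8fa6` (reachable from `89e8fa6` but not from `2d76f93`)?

5

Reachable from 89e8fa6: {0f36e2a, 2d76f93, 4ca96cc, 7a0c326, 89e8fa6, bd0c7a8, c74ce08, cfe7324}.
Reachable from 2d76f93: {0f36e2a, 2d76f93, 4ca96cc}.
In 89e8fa6's history but not 2d76f93's: {7a0c326, 89e8fa6, bd0c7a8, c74ce08, cfe7324} — 5 commits.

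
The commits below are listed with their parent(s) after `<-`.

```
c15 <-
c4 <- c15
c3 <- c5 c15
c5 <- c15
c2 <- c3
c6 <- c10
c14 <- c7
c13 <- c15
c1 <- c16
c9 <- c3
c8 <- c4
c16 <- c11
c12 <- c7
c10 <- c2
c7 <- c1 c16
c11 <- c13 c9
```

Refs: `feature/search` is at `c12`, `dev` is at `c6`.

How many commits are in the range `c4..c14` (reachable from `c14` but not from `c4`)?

Reachable from c14: {c1, c11, c13, c14, c15, c16, c3, c5, c7, c9}.
Reachable from c4: {c15, c4}.
In c14's history but not c4's: {c1, c11, c13, c14, c16, c3, c5, c7, c9} — 9 commits.

9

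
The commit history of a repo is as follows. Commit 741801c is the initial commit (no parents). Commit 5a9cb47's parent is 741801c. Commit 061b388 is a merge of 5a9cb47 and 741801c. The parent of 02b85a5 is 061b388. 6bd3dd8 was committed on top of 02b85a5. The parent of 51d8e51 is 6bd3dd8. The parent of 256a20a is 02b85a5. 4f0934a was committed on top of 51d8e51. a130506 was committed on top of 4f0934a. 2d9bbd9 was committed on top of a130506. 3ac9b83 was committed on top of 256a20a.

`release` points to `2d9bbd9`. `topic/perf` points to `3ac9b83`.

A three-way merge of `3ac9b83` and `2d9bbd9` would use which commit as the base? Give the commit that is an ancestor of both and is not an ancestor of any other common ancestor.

02b85a5

Ancestors of 3ac9b83: {02b85a5, 061b388, 256a20a, 3ac9b83, 5a9cb47, 741801c}.
Ancestors of 2d9bbd9: {02b85a5, 061b388, 2d9bbd9, 4f0934a, 51d8e51, 5a9cb47, 6bd3dd8, 741801c, a130506}.
Common ancestors: {02b85a5, 061b388, 5a9cb47, 741801c}.
Among these, 02b85a5 is not an ancestor of any other common ancestor — it is the merge base.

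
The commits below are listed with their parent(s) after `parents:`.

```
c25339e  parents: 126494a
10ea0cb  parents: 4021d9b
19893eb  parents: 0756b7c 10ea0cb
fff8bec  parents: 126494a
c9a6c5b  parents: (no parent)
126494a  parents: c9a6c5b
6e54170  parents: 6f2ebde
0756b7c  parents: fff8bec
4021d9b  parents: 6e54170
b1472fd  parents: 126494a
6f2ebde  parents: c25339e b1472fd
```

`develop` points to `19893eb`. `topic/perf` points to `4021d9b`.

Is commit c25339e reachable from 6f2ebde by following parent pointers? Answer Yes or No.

Ancestors of 6f2ebde (commits reachable by following parents): {126494a, 6f2ebde, b1472fd, c25339e, c9a6c5b}.
c25339e is in that set, so it is an ancestor of 6f2ebde.

Yes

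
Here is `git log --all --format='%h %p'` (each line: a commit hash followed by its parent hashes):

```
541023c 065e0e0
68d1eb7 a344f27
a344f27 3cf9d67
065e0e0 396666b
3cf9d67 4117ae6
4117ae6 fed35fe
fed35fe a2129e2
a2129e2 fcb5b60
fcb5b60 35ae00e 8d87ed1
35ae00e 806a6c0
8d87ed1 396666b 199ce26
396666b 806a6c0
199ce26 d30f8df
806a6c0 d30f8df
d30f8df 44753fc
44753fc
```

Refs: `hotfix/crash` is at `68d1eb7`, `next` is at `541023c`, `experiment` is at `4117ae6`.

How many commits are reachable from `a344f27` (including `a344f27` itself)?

13

Walking parent pointers from a344f27: reachable set = {199ce26, 35ae00e, 396666b, 3cf9d67, 4117ae6, 44753fc, 806a6c0, 8d87ed1, a2129e2, a344f27, d30f8df, fcb5b60, fed35fe}.
That is 13 commits.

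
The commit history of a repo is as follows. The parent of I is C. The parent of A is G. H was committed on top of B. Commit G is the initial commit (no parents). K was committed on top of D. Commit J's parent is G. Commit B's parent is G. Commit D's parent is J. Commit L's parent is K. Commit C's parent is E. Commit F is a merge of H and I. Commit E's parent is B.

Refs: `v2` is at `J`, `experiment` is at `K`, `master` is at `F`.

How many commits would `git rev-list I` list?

Walking parent pointers from I: reachable set = {B, C, E, G, I}.
That is 5 commits.

5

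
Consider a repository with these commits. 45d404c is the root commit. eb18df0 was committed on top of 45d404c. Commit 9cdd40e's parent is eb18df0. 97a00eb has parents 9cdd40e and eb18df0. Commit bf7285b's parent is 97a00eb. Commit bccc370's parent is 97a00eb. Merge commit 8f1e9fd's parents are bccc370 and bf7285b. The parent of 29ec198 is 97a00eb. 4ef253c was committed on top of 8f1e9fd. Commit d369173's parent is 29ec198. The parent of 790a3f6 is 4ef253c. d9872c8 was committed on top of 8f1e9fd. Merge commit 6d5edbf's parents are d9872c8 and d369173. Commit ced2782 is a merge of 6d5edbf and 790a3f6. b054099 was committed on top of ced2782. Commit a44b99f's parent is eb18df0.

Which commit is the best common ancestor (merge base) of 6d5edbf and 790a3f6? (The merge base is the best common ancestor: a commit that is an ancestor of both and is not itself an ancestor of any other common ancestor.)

Ancestors of 6d5edbf: {29ec198, 45d404c, 6d5edbf, 8f1e9fd, 97a00eb, 9cdd40e, bccc370, bf7285b, d369173, d9872c8, eb18df0}.
Ancestors of 790a3f6: {45d404c, 4ef253c, 790a3f6, 8f1e9fd, 97a00eb, 9cdd40e, bccc370, bf7285b, eb18df0}.
Common ancestors: {45d404c, 8f1e9fd, 97a00eb, 9cdd40e, bccc370, bf7285b, eb18df0}.
Among these, 8f1e9fd is not an ancestor of any other common ancestor — it is the merge base.

8f1e9fd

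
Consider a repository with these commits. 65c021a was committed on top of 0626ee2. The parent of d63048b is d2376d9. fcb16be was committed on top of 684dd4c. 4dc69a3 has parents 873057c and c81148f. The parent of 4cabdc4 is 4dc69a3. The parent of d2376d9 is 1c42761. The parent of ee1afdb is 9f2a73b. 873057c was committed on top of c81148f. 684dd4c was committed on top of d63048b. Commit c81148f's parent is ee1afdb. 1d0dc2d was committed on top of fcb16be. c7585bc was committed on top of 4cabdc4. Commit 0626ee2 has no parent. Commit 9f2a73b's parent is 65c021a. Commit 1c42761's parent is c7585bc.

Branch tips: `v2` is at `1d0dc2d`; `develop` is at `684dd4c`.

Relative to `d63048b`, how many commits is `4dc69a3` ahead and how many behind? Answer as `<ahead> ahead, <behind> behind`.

0 ahead, 5 behind

Reachable from 4dc69a3: {0626ee2, 4dc69a3, 65c021a, 873057c, 9f2a73b, c81148f, ee1afdb}.
Reachable from d63048b: {0626ee2, 1c42761, 4cabdc4, 4dc69a3, 65c021a, 873057c, 9f2a73b, c7585bc, c81148f, d2376d9, d63048b, ee1afdb}.
Only in 4dc69a3's history (ahead): {} — 0.
Only in d63048b's history (behind): {1c42761, 4cabdc4, c7585bc, d2376d9, d63048b} — 5.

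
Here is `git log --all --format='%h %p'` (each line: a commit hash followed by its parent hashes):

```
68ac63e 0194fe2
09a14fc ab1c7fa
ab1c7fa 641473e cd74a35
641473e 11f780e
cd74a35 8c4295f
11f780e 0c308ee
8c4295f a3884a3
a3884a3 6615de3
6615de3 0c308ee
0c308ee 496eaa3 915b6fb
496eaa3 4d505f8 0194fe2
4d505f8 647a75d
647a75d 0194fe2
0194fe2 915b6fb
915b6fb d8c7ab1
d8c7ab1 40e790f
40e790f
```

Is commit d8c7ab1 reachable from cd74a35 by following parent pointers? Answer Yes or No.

Ancestors of cd74a35 (commits reachable by following parents): {0194fe2, 0c308ee, 40e790f, 496eaa3, 4d505f8, 647a75d, 6615de3, 8c4295f, 915b6fb, a3884a3, cd74a35, d8c7ab1}.
d8c7ab1 is in that set, so it is an ancestor of cd74a35.

Yes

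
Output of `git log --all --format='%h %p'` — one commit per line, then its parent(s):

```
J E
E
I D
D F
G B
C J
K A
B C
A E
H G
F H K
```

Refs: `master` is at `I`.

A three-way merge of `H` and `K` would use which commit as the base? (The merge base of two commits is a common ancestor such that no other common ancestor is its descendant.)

Ancestors of H: {B, C, E, G, H, J}.
Ancestors of K: {A, E, K}.
Common ancestors: {E}.
The only common ancestor is E, so it is the merge base.

E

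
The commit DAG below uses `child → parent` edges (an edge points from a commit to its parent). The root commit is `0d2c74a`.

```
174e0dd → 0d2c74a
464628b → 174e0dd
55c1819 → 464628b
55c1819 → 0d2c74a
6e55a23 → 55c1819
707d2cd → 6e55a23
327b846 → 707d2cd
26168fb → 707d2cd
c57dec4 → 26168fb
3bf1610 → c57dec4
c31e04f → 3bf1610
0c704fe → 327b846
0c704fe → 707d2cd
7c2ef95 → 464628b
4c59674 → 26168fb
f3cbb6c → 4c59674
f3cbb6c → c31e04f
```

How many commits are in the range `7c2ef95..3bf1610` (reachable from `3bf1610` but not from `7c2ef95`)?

Reachable from 3bf1610: {0d2c74a, 174e0dd, 26168fb, 3bf1610, 464628b, 55c1819, 6e55a23, 707d2cd, c57dec4}.
Reachable from 7c2ef95: {0d2c74a, 174e0dd, 464628b, 7c2ef95}.
In 3bf1610's history but not 7c2ef95's: {26168fb, 3bf1610, 55c1819, 6e55a23, 707d2cd, c57dec4} — 6 commits.

6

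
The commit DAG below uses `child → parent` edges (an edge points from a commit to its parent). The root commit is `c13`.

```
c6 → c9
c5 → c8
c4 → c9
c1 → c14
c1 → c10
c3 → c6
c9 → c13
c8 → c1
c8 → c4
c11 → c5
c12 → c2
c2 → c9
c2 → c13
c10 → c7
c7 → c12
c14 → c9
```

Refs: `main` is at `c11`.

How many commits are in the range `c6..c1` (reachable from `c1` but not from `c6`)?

Reachable from c1: {c1, c10, c12, c13, c14, c2, c7, c9}.
Reachable from c6: {c13, c6, c9}.
In c1's history but not c6's: {c1, c10, c12, c14, c2, c7} — 6 commits.

6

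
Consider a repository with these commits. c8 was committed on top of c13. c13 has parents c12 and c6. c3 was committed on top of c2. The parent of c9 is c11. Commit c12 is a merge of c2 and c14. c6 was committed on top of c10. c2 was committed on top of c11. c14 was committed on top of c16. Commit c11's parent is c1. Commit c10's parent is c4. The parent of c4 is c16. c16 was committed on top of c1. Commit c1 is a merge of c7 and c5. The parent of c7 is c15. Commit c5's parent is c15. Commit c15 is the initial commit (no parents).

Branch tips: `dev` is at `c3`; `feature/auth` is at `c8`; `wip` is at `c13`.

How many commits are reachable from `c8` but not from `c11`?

9

Reachable from c8: {c1, c10, c11, c12, c13, c14, c15, c16, c2, c4, c5, c6, c7, c8}.
Reachable from c11: {c1, c11, c15, c5, c7}.
In c8's history but not c11's: {c10, c12, c13, c14, c16, c2, c4, c6, c8} — 9 commits.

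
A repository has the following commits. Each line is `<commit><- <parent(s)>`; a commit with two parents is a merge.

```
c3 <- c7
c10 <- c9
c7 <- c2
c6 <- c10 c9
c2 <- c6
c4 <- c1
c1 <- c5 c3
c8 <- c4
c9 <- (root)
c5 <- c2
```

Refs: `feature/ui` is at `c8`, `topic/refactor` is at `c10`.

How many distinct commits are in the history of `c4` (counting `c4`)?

Walking parent pointers from c4: reachable set = {c1, c10, c2, c3, c4, c5, c6, c7, c9}.
That is 9 commits.

9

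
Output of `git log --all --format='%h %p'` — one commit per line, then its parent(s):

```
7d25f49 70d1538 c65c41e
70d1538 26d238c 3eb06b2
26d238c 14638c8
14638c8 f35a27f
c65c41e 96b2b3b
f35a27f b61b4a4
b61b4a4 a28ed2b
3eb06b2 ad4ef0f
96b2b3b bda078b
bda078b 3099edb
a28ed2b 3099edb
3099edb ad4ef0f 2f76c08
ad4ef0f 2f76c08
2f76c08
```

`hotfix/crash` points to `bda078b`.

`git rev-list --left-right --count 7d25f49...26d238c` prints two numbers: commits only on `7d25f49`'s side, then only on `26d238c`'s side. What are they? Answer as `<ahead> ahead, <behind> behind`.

Reachable from 7d25f49: {14638c8, 26d238c, 2f76c08, 3099edb, 3eb06b2, 70d1538, 7d25f49, 96b2b3b, a28ed2b, ad4ef0f, b61b4a4, bda078b, c65c41e, f35a27f}.
Reachable from 26d238c: {14638c8, 26d238c, 2f76c08, 3099edb, a28ed2b, ad4ef0f, b61b4a4, f35a27f}.
Only in 7d25f49's history (ahead): {3eb06b2, 70d1538, 7d25f49, 96b2b3b, bda078b, c65c41e} — 6.
Only in 26d238c's history (behind): {} — 0.

6 ahead, 0 behind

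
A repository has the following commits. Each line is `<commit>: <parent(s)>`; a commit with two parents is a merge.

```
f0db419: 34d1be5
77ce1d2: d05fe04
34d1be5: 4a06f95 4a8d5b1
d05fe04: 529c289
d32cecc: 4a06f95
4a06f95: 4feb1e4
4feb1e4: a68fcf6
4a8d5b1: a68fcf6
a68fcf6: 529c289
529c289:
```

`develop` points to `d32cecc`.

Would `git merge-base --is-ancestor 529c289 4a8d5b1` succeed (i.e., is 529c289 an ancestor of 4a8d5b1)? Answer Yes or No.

Yes

Ancestors of 4a8d5b1 (commits reachable by following parents): {4a8d5b1, 529c289, a68fcf6}.
529c289 is in that set, so it is an ancestor of 4a8d5b1.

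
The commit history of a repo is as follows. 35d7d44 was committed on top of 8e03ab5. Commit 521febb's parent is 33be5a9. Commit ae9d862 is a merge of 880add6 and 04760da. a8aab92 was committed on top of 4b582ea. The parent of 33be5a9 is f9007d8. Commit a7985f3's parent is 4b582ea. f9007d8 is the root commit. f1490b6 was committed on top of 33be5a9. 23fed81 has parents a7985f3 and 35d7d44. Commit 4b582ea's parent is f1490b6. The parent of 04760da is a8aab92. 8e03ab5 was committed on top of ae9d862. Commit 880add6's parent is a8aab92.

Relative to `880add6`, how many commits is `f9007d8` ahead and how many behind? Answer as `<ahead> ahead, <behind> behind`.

Reachable from f9007d8: {f9007d8}.
Reachable from 880add6: {33be5a9, 4b582ea, 880add6, a8aab92, f1490b6, f9007d8}.
Only in f9007d8's history (ahead): {} — 0.
Only in 880add6's history (behind): {33be5a9, 4b582ea, 880add6, a8aab92, f1490b6} — 5.

0 ahead, 5 behind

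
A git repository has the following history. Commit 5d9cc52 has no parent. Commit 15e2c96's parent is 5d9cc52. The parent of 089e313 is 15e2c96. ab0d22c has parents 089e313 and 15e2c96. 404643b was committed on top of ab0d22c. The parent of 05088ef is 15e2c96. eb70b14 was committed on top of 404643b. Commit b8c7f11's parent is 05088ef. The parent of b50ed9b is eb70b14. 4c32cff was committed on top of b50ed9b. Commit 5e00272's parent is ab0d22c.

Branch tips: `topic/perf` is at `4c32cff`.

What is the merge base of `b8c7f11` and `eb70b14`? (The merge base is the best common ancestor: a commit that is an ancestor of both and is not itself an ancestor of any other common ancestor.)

15e2c96

Ancestors of b8c7f11: {05088ef, 15e2c96, 5d9cc52, b8c7f11}.
Ancestors of eb70b14: {089e313, 15e2c96, 404643b, 5d9cc52, ab0d22c, eb70b14}.
Common ancestors: {15e2c96, 5d9cc52}.
Among these, 15e2c96 is not an ancestor of any other common ancestor — it is the merge base.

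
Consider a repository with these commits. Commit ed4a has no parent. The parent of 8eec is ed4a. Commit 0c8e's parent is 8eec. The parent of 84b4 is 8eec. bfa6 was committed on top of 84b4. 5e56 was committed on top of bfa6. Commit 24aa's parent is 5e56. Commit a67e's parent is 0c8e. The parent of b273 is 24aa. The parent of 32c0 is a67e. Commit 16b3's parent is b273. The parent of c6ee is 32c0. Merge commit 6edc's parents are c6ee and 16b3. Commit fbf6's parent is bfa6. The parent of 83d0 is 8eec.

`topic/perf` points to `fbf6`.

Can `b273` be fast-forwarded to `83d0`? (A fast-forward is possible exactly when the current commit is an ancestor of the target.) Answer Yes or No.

A fast-forward from b273 to 83d0 is possible iff b273 is an ancestor of 83d0.
Ancestors of 83d0: {83d0, 8eec, ed4a}.
b273 is not among them, so fast-forward is not possible.

No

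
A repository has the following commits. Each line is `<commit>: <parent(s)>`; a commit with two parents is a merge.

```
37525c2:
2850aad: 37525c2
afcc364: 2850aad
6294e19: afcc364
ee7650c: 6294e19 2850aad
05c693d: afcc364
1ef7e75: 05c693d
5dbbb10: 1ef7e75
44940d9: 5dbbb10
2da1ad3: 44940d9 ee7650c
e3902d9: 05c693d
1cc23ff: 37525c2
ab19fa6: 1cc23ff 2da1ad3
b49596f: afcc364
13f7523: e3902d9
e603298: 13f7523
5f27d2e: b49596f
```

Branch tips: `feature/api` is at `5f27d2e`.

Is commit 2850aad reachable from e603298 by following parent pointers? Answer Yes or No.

Yes

Ancestors of e603298 (commits reachable by following parents): {05c693d, 13f7523, 2850aad, 37525c2, afcc364, e3902d9, e603298}.
2850aad is in that set, so it is an ancestor of e603298.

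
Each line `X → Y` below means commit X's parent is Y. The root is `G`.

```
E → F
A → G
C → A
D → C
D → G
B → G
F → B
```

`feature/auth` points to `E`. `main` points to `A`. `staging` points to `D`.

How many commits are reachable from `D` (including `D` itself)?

4

Walking parent pointers from D: reachable set = {A, C, D, G}.
That is 4 commits.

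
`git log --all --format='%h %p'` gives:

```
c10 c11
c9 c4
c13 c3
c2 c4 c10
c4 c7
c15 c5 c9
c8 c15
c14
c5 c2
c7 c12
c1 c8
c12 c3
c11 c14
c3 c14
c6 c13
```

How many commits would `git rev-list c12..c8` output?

Reachable from c8: {c10, c11, c12, c14, c15, c2, c3, c4, c5, c7, c8, c9}.
Reachable from c12: {c12, c14, c3}.
In c8's history but not c12's: {c10, c11, c15, c2, c4, c5, c7, c8, c9} — 9 commits.

9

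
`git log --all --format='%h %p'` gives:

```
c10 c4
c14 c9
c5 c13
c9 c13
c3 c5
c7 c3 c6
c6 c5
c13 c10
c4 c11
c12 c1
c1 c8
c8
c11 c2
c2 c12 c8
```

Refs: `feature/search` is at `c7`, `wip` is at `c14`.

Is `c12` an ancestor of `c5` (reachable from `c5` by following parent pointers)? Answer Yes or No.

Ancestors of c5 (commits reachable by following parents): {c1, c10, c11, c12, c13, c2, c4, c5, c8}.
c12 is in that set, so it is an ancestor of c5.

Yes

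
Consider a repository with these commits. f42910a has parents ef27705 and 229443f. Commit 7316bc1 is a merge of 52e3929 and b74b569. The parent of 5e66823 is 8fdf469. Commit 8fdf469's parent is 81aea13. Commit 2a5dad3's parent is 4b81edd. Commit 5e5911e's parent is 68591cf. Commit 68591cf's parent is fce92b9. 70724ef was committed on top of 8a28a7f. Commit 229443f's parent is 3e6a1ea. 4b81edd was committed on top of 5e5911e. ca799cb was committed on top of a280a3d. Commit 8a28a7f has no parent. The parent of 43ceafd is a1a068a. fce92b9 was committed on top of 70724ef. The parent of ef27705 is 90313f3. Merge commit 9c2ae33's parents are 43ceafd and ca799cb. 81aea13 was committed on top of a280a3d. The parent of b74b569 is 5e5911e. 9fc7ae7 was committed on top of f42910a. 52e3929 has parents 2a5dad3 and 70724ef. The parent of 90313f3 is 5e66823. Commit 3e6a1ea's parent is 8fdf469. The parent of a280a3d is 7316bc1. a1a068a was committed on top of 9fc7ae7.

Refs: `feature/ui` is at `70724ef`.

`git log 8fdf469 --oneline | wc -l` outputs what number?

13

Walking parent pointers from 8fdf469: reachable set = {2a5dad3, 4b81edd, 52e3929, 5e5911e, 68591cf, 70724ef, 7316bc1, 81aea13, 8a28a7f, 8fdf469, a280a3d, b74b569, fce92b9}.
That is 13 commits.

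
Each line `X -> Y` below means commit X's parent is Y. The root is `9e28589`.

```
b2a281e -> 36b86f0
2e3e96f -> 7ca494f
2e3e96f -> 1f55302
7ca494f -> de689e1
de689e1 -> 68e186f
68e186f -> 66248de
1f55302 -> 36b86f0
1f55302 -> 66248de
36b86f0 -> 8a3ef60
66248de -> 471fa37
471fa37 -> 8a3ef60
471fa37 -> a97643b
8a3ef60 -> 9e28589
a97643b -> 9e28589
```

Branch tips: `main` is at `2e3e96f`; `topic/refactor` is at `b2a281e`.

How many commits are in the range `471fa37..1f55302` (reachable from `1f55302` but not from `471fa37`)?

3

Reachable from 1f55302: {1f55302, 36b86f0, 471fa37, 66248de, 8a3ef60, 9e28589, a97643b}.
Reachable from 471fa37: {471fa37, 8a3ef60, 9e28589, a97643b}.
In 1f55302's history but not 471fa37's: {1f55302, 36b86f0, 66248de} — 3 commits.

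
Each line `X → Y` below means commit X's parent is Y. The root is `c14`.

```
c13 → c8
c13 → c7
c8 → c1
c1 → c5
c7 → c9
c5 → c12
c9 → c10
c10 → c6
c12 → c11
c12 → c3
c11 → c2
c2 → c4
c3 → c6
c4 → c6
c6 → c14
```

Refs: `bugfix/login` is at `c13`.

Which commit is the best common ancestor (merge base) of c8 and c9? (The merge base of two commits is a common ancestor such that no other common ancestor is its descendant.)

Ancestors of c8: {c1, c11, c12, c14, c2, c3, c4, c5, c6, c8}.
Ancestors of c9: {c10, c14, c6, c9}.
Common ancestors: {c14, c6}.
Among these, c6 is not an ancestor of any other common ancestor — it is the merge base.

c6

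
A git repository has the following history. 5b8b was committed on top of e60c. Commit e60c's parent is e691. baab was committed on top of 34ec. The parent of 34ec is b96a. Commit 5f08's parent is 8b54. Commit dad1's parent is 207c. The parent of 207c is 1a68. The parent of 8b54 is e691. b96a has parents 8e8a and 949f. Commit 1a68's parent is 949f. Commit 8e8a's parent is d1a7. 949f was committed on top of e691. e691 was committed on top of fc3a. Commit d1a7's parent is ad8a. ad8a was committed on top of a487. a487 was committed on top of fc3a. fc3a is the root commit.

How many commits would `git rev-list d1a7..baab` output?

6

Reachable from baab: {34ec, 8e8a, 949f, a487, ad8a, b96a, baab, d1a7, e691, fc3a}.
Reachable from d1a7: {a487, ad8a, d1a7, fc3a}.
In baab's history but not d1a7's: {34ec, 8e8a, 949f, b96a, baab, e691} — 6 commits.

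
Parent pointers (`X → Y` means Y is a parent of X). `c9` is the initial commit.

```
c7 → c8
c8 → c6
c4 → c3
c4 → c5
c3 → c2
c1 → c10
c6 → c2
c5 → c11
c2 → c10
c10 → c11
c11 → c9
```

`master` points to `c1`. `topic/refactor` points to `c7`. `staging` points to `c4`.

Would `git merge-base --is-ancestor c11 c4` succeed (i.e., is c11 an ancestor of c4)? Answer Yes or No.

Ancestors of c4 (commits reachable by following parents): {c10, c11, c2, c3, c4, c5, c9}.
c11 is in that set, so it is an ancestor of c4.

Yes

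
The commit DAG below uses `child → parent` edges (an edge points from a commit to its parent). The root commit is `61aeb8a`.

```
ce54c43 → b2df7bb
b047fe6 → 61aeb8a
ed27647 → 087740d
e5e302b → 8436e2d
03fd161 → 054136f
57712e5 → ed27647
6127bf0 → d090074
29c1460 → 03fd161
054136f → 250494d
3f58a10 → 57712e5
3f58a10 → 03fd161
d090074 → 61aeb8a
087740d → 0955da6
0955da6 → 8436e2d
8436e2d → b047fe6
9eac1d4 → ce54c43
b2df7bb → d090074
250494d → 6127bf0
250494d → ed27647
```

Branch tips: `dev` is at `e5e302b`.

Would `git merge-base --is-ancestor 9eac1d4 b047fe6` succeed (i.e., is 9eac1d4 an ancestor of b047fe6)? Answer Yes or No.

Ancestors of b047fe6: {61aeb8a, b047fe6}.
9eac1d4 is not in that set, so it is not an ancestor of b047fe6.

No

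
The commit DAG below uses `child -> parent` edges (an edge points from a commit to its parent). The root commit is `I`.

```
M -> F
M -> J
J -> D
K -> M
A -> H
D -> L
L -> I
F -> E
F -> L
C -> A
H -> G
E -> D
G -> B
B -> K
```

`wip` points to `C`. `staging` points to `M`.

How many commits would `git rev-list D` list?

3

Walking parent pointers from D: reachable set = {D, I, L}.
That is 3 commits.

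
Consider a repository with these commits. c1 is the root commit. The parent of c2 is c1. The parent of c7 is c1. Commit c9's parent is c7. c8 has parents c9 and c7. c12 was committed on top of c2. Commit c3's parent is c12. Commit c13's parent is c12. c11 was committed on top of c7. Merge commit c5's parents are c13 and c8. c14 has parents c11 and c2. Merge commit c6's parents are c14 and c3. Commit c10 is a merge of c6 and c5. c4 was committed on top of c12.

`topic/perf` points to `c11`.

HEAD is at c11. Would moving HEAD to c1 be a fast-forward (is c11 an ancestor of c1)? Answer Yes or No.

No

A fast-forward from c11 to c1 is possible iff c11 is an ancestor of c1.
Ancestors of c1: {c1}.
c11 is not among them, so fast-forward is not possible.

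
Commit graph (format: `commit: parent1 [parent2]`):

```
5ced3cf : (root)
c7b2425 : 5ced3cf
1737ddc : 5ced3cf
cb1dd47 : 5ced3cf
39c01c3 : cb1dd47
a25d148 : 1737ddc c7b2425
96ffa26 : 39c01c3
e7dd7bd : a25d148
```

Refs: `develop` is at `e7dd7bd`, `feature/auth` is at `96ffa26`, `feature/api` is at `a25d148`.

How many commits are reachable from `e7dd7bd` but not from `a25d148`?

Reachable from e7dd7bd: {1737ddc, 5ced3cf, a25d148, c7b2425, e7dd7bd}.
Reachable from a25d148: {1737ddc, 5ced3cf, a25d148, c7b2425}.
In e7dd7bd's history but not a25d148's: {e7dd7bd} — 1 commit.

1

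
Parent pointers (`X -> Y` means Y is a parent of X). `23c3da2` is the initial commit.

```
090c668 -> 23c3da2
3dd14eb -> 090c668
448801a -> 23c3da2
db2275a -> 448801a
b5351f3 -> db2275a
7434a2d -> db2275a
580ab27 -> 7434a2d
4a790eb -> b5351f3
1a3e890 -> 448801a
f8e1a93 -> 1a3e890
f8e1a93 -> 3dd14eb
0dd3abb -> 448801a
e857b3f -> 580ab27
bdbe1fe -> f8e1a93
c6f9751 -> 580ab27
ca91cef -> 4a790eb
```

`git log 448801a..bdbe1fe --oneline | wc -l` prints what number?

Reachable from bdbe1fe: {090c668, 1a3e890, 23c3da2, 3dd14eb, 448801a, bdbe1fe, f8e1a93}.
Reachable from 448801a: {23c3da2, 448801a}.
In bdbe1fe's history but not 448801a's: {090c668, 1a3e890, 3dd14eb, bdbe1fe, f8e1a93} — 5 commits.

5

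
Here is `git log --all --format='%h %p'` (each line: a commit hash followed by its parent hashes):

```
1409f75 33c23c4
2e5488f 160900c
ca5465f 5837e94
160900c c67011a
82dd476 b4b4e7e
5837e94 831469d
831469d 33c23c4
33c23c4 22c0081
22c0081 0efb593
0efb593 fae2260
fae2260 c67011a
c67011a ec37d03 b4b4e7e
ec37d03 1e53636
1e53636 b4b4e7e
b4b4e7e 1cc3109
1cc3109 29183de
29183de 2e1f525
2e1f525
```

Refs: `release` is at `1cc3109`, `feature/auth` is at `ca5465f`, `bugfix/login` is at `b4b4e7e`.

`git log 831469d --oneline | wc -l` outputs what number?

12

Walking parent pointers from 831469d: reachable set = {0efb593, 1cc3109, 1e53636, 22c0081, 29183de, 2e1f525, 33c23c4, 831469d, b4b4e7e, c67011a, ec37d03, fae2260}.
That is 12 commits.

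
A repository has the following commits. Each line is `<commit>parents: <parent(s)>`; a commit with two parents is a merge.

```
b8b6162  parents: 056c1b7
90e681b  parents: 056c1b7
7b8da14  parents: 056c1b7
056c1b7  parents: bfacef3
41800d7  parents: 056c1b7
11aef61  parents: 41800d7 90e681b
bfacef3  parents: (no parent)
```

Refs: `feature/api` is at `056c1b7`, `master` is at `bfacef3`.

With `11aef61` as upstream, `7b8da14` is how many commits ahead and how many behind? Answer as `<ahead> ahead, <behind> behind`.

1 ahead, 3 behind

Reachable from 7b8da14: {056c1b7, 7b8da14, bfacef3}.
Reachable from 11aef61: {056c1b7, 11aef61, 41800d7, 90e681b, bfacef3}.
Only in 7b8da14's history (ahead): {7b8da14} — 1.
Only in 11aef61's history (behind): {11aef61, 41800d7, 90e681b} — 3.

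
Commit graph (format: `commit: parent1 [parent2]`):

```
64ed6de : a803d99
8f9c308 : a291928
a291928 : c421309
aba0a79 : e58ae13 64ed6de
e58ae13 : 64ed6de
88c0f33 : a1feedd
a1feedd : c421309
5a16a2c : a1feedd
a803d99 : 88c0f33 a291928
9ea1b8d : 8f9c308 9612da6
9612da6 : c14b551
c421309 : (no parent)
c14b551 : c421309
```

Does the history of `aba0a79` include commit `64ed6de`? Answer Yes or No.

Ancestors of aba0a79 (commits reachable by following parents): {64ed6de, 88c0f33, a1feedd, a291928, a803d99, aba0a79, c421309, e58ae13}.
64ed6de is in that set, so it is an ancestor of aba0a79.

Yes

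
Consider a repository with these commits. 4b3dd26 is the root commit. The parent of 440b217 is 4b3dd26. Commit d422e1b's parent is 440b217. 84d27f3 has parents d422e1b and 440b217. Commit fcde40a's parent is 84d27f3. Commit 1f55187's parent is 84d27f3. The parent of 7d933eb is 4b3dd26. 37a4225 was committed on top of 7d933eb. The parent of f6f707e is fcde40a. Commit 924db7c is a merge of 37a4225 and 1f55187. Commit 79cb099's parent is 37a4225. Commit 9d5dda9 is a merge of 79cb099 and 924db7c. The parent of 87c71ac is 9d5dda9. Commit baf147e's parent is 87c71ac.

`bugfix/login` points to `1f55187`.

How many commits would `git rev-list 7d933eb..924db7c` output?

6

Reachable from 924db7c: {1f55187, 37a4225, 440b217, 4b3dd26, 7d933eb, 84d27f3, 924db7c, d422e1b}.
Reachable from 7d933eb: {4b3dd26, 7d933eb}.
In 924db7c's history but not 7d933eb's: {1f55187, 37a4225, 440b217, 84d27f3, 924db7c, d422e1b} — 6 commits.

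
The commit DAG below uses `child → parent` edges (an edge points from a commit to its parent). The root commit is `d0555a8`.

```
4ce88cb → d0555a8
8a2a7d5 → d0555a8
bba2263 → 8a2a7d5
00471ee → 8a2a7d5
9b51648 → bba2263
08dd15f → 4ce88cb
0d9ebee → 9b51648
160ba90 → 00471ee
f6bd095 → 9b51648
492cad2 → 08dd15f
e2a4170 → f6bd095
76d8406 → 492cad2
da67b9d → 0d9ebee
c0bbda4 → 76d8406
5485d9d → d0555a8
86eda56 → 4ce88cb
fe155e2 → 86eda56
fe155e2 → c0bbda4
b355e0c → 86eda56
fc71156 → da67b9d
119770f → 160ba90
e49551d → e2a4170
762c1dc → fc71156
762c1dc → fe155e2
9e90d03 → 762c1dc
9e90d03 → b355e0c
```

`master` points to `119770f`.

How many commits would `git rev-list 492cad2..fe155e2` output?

Reachable from fe155e2: {08dd15f, 492cad2, 4ce88cb, 76d8406, 86eda56, c0bbda4, d0555a8, fe155e2}.
Reachable from 492cad2: {08dd15f, 492cad2, 4ce88cb, d0555a8}.
In fe155e2's history but not 492cad2's: {76d8406, 86eda56, c0bbda4, fe155e2} — 4 commits.

4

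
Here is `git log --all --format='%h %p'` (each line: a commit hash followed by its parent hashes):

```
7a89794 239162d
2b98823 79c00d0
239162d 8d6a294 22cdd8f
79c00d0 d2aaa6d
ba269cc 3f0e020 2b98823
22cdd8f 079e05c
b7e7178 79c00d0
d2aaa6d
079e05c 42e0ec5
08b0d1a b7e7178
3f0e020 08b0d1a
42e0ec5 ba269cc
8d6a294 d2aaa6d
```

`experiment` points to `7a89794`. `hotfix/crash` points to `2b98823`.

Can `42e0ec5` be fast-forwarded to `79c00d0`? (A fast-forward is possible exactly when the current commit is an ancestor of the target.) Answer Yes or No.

A fast-forward from 42e0ec5 to 79c00d0 is possible iff 42e0ec5 is an ancestor of 79c00d0.
Ancestors of 79c00d0: {79c00d0, d2aaa6d}.
42e0ec5 is not among them, so fast-forward is not possible.

No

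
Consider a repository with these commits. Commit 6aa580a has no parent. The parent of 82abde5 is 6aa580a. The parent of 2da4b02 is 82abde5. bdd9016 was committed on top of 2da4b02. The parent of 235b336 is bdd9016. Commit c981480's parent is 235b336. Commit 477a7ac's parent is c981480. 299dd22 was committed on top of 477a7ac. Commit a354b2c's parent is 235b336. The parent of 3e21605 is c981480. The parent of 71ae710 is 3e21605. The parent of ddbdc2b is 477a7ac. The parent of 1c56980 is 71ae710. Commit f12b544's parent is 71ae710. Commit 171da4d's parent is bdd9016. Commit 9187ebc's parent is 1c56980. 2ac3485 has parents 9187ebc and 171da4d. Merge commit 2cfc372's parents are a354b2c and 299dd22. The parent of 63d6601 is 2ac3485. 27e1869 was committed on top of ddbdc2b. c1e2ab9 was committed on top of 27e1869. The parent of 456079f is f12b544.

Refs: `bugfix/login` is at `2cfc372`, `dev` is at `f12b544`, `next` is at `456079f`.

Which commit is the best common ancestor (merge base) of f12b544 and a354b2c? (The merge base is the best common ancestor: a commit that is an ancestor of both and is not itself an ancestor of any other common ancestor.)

235b336

Ancestors of f12b544: {235b336, 2da4b02, 3e21605, 6aa580a, 71ae710, 82abde5, bdd9016, c981480, f12b544}.
Ancestors of a354b2c: {235b336, 2da4b02, 6aa580a, 82abde5, a354b2c, bdd9016}.
Common ancestors: {235b336, 2da4b02, 6aa580a, 82abde5, bdd9016}.
Among these, 235b336 is not an ancestor of any other common ancestor — it is the merge base.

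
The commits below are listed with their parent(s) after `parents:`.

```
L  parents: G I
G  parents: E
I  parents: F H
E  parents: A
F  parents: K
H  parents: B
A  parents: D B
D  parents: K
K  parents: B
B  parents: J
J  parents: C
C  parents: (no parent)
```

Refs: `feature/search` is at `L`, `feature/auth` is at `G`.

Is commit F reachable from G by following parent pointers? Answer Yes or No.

No

Ancestors of G: {A, B, C, D, E, G, J, K}.
F is not in that set, so it is not an ancestor of G.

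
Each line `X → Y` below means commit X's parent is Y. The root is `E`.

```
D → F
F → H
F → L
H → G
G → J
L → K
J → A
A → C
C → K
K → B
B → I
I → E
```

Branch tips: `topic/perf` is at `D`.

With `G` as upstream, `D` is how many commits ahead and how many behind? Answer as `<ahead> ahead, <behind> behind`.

4 ahead, 0 behind

Reachable from D: {A, B, C, D, E, F, G, H, I, J, K, L}.
Reachable from G: {A, B, C, E, G, I, J, K}.
Only in D's history (ahead): {D, F, H, L} — 4.
Only in G's history (behind): {} — 0.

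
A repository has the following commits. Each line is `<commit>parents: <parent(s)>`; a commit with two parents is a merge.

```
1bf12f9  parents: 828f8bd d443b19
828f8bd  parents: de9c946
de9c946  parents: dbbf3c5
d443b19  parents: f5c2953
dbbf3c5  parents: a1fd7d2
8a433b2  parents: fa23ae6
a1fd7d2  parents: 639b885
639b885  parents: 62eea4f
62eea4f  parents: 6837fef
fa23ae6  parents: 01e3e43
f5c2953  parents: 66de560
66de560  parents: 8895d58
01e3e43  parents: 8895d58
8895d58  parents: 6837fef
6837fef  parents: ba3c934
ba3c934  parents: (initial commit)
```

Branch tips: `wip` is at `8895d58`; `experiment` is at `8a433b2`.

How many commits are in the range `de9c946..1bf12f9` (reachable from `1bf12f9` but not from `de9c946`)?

6

Reachable from 1bf12f9: {1bf12f9, 62eea4f, 639b885, 66de560, 6837fef, 828f8bd, 8895d58, a1fd7d2, ba3c934, d443b19, dbbf3c5, de9c946, f5c2953}.
Reachable from de9c946: {62eea4f, 639b885, 6837fef, a1fd7d2, ba3c934, dbbf3c5, de9c946}.
In 1bf12f9's history but not de9c946's: {1bf12f9, 66de560, 828f8bd, 8895d58, d443b19, f5c2953} — 6 commits.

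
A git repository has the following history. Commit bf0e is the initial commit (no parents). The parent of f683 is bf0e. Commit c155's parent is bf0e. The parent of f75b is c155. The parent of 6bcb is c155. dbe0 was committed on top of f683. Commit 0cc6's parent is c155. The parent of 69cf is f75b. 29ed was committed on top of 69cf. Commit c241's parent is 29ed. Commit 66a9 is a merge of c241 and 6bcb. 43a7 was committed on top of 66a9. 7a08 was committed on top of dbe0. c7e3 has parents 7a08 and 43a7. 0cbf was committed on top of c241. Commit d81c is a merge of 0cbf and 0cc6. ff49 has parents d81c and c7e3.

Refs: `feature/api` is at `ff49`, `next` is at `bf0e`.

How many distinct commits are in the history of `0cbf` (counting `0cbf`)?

Walking parent pointers from 0cbf: reachable set = {0cbf, 29ed, 69cf, bf0e, c155, c241, f75b}.
That is 7 commits.

7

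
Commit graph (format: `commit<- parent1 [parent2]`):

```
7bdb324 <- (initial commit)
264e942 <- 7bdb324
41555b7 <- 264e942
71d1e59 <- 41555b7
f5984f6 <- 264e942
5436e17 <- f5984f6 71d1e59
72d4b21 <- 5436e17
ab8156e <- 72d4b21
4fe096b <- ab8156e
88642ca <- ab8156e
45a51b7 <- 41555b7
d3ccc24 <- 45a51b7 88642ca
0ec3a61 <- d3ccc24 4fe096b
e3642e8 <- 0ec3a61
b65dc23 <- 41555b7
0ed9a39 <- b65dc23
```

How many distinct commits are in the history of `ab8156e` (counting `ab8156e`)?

Walking parent pointers from ab8156e: reachable set = {264e942, 41555b7, 5436e17, 71d1e59, 72d4b21, 7bdb324, ab8156e, f5984f6}.
That is 8 commits.

8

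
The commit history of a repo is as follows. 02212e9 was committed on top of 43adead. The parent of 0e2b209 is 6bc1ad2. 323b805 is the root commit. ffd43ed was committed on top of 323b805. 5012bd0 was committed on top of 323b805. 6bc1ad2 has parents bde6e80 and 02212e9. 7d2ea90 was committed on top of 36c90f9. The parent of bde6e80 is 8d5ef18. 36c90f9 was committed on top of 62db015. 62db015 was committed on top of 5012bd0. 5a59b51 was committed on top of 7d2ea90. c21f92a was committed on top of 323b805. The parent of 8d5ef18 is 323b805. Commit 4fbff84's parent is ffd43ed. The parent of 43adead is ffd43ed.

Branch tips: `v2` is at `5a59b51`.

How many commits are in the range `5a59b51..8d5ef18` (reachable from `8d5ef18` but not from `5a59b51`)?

Reachable from 8d5ef18: {323b805, 8d5ef18}.
Reachable from 5a59b51: {323b805, 36c90f9, 5012bd0, 5a59b51, 62db015, 7d2ea90}.
In 8d5ef18's history but not 5a59b51's: {8d5ef18} — 1 commit.

1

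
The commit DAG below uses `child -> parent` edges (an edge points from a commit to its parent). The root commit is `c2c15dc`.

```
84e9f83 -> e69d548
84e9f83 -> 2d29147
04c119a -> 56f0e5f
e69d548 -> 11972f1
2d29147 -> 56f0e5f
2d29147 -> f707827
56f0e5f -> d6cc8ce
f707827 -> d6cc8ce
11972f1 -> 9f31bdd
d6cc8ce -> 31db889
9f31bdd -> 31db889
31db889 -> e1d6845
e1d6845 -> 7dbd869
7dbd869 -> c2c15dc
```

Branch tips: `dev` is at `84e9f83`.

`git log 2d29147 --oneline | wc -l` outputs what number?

8

Walking parent pointers from 2d29147: reachable set = {2d29147, 31db889, 56f0e5f, 7dbd869, c2c15dc, d6cc8ce, e1d6845, f707827}.
That is 8 commits.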